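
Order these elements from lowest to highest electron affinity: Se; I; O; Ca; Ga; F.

O is in period 2, group 16; F is in period 2, group 17; Ca is in period 4, group 2; Ga is in period 4, group 13; Se is in period 4, group 16; I is in period 5, group 17.
EA tends to increase across a period and decrease down a group, though the pattern is less regular than for IE or radius.
These span different periods and groups, so the two trends combine.
Ga > Ca: Ga lies to the right of Ca in period 4, so the across-period effect alone puts Ga higher.
O > Ga: relative to Ga, both the across-period and down-group shifts push O's electron affinity up.
Se > O: this pair runs against the simple trend — see the exception note.
I > Se: period and group pull opposite ways; the across-period shift dominates (295 vs 195 kJ/mol).
F > I: they share group 17; the group trend gives F the larger value.
Note the exception: Se has a higher electron affinity than O, contrary to the simple trend — O's compact 2p subshell gives strong electron–electron repulsion on the added electron.
For reference (kJ/mol): O 141, F 328, Ca 2, Ga 29, Se 195, I 295.
So from lowest to highest: Ca < Ga < O < Se < I < F.

Ca < Ga < O < Se < I < F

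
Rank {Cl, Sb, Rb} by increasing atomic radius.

Atomic radius shrinks across a period as nuclear charge pulls the same shell inward, and grows down a group as new shells are added.
These span different periods and groups, so the two trends combine.
Sb > Cl: both effects reinforce here, so Sb is clearly the larger of the two.
Rb > Sb: both are in period 5; the period trend gives Rb the larger value.
Tabulated atomic radius (pm): Cl 99, Rb 210, Sb 140.
So from smallest to largest: Cl < Sb < Rb.

Cl, Sb, Rb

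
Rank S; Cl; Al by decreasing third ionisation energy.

Consider each +2 ion: S²⁺ still has 4 valence electrons; Cl²⁺ still has 5 valence electrons; Al²⁺ still has 1 valence electron.
All are still removing valence electrons, so compare the +2 ions as you would atoms: IE_3 generally rises across a period (higher Z_eff) and falls down a group (larger shell), subject to the usual subshell exceptions.
Valence configurations: S²⁺ [Ne]3s²3p², Cl²⁺ [Ne]3s²3p³, Al²⁺ [Ne]3s¹.
Tabulated IE_3 (kJ/mol): S 3357, Cl 3822, Al 2745.
So the third ionization energies run Al < S < Cl.

Cl > S > Al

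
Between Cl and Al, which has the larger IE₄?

The fourth ionization energy removes an electron from the +3 ion. For each element: Cl³⁺ still has 4 valence electrons; Al³⁺ is the bare [Ne] core.
Core electrons are held far more tightly than valence electrons, so Al tops the IE_4 order.
Tabulated IE_4 (kJ/mol): Cl 5159, Al 11577.
Overall IE_4 order: Cl < Al.

Al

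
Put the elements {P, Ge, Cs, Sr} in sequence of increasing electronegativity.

Electronegativity increases across a period and decreases down a group, tracking effective nuclear charge and atomic size.
These span different periods and groups, so the two trends combine.
Sr > Cs: relative to Cs, both the across-period and down-group shifts push Sr's electronegativity up.
Ge > Sr: both effects reinforce here, so Ge is clearly the higher of the two.
P > Ge: both effects reinforce here, so P is clearly the higher of the two.
Approximate values (Pauling): P 2.19, Ge 2.01, Sr 0.95, Cs 0.79.
So from lowest to highest: Cs < Sr < Ge < P.

Cs < Sr < Ge < P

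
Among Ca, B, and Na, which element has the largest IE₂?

IE_2 is the cost of taking one more electron from the +1 cation: Ca⁺ still has 1 valence electron; B⁺ still has 2 valence electrons; Na⁺ is the bare [Ne] core.
Breaking into a closed-shell core is much more expensive than removing a leftover valence electron — Na has the largest IE_2 here.
Valence configurations: Ca⁺ [Ar]4s¹, B⁺ [He]2s².
The numbers (kJ/mol): Ca 1145, B 2427, Na 4562.
Hence IE_2: Ca < B < Na.

Na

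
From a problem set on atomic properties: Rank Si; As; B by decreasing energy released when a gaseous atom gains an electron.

B is in period 2, group 13; Si is in period 3, group 14; As is in period 4, group 15.
Atoms with high Z_eff and room in the valence shell (especially the halogens) have the most exothermic electron affinities.
These sit on a diagonal, where the across-period and down-group effects partly cancel.
As > B: the two effects oppose for this pair; the across-period effect wins (78 vs 27 kJ/mol).
Si > As: the two effects oppose for this pair; the down-group effect wins (134 vs 78 kJ/mol).
For reference (kJ/mol): B 27, Si 134, As 78.
So from highest to lowest: Si > As > B.

Si > As > B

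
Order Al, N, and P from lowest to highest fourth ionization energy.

The fourth ionization energy removes an electron from the +3 ion. For each element: Al³⁺ is the bare [Ne] core; N³⁺ still has 2 valence electrons; P³⁺ still has 2 valence electrons.
Breaking into a closed-shell core is much more expensive than removing a leftover valence electron — Al has the largest IE_4 here.
Valence configurations: N³⁺ [He]2s², P³⁺ [Ne]3s².
Tabulated IE_4 (kJ/mol): Al 11577, N 7475, P 4964.
Hence IE_4: P < N < Al.

P < N < Al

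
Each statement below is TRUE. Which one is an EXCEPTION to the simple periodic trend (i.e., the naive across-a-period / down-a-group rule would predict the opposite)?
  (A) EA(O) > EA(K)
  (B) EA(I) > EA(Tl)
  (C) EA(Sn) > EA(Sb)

The general trend: electron affinity increases across a period and decreases down a group.
(A) O (period 2, group 16) vs K (period 4, group 1): the stated order agrees with the simple trend.
(B) I (period 5, group 17) vs Tl (period 6, group 13): the stated order agrees with the simple trend.
(C) Sn (period 5, group 14) vs Sb (period 5, group 15): the stated order contradicts the simple trend.
The exception is (C): adding an electron to Sb's half-filled 5p³ is unfavourable, so Sn has the more exothermic EA.

(C)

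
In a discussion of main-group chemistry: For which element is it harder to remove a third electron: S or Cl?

Cl

Consider each +2 ion: S²⁺ still has 4 valence electrons; Cl²⁺ still has 5 valence electrons.
All are still removing valence electrons, so compare the +2 ions as you would atoms: IE_3 generally rises across a period (higher Z_eff) and falls down a group (larger shell), subject to the usual subshell exceptions.
Valence configurations: S²⁺ [Ne]3s²3p², Cl²⁺ [Ne]3s²3p³.
The numbers (kJ/mol): S 3357, Cl 3822.
Putting it together, IE_3: S < Cl.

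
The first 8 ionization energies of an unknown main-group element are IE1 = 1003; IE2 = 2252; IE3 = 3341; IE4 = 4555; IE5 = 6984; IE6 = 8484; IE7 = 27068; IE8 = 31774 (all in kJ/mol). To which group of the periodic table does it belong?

Look for the largest jump between consecutive ionization energies: IE7/IE6 ≈ 3.2, far larger than any earlier ratio.
That jump marks the point where a core electron is being removed. So the atom has 6 valence electrons.
A main-group element with 6 valence electrons is in group 16.

Group 16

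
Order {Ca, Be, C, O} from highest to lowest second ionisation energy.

Consider each +1 ion: Ca⁺ still has 1 valence electron; Be⁺ still has 1 valence electron; C⁺ still has 3 valence electrons; O⁺ still has 5 valence electrons.
All are still removing valence electrons, so compare the +1 ions as you would atoms: IE_2 generally rises across a period (higher Z_eff) and falls down a group (larger shell), subject to the usual subshell exceptions.
Valence configurations: Ca⁺ [Ar]4s¹, Be⁺ [He]2s¹, C⁺ [He]2s²2p¹, O⁺ [He]2s²2p³.
Approximate IE_2 values (kJ/mol): Ca 1145, Be 1757, C 2353, O 3388.
Overall IE_2 order: Ca < Be < C < O.

O > C > Be > Ca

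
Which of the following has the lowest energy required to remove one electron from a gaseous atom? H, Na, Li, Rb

H is in period 1, group 1; Li is in period 2, group 1; Na is in period 3, group 1; Rb is in period 5, group 1.
Across a period the outer electron is held more tightly (higher IE₁); down a group it sits in a higher shell, more shielded, and comes off more easily.
All are in group 1, so first ionization energy increases up the group.
The lowest energy required to remove one electron from a gaseous atom among these belongs to Rb.

Rb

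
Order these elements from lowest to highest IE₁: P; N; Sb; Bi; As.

IE₁ increases left→right with effective nuclear charge and decreases top→bottom as the valence shell moves farther out.
All are in group 15, so first ionization energy increases up the group.
So from lowest to highest: Bi < Sb < As < P < N.

Bi < Sb < As < P < N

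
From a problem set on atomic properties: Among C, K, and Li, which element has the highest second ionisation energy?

Consider each +1 ion: C⁺ still has 3 valence electrons; K⁺ is the bare [Ar] core; Li⁺ is the bare [He] core.
Pulling an electron out of a noble-gas core costs far more than removing a remaining valence electron, so K and Li sit at the high end of IE_2.
The numbers (kJ/mol): C 2353, K 3052, Li 7298.
Hence IE_2: C < K < Li.

Li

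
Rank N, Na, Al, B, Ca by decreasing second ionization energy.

Na > N > B > Al > Ca

Consider each +1 ion: N⁺ still has 4 valence electrons; Na⁺ is the bare [Ne] core; Al⁺ still has 2 valence electrons; B⁺ still has 2 valence electrons; Ca⁺ still has 1 valence electron.
Pulling an electron out of a noble-gas core costs far more than removing a remaining valence electron, so Na sits at the high end of IE_2.
Valence configurations: N⁺ [He]2s²2p², Al⁺ [Ne]3s², B⁺ [He]2s², Ca⁺ [Ar]4s¹.
Approximate IE_2 values (kJ/mol): N 2856, Na 4562, Al 1817, B 2427, Ca 1145.
Hence IE_2: Ca < Al < B < N < Na.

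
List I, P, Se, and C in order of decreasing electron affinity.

C is in period 2, group 14; P is in period 3, group 15; Se is in period 4, group 16; I is in period 5, group 17.
Atoms with high Z_eff and room in the valence shell (especially the halogens) have the most exothermic electron affinities.
A diagonal step moves right (one effect) and down (the opposite effect) at once.
C > P: period and group pull opposite ways; the down-group shift dominates (122 vs 72 kJ/mol).
Se > C: the two effects oppose for this pair; the across-period effect wins (195 vs 122 kJ/mol).
I > Se: period and group pull opposite ways; the across-period shift dominates (295 vs 195 kJ/mol).
Tabulated electron affinity (kJ/mol): C 122, P 72, Se 195, I 295.
So from highest to lowest: I > Se > C > P.

I > Se > C > P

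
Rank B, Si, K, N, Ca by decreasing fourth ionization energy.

B > N > Ca > K > Si

Consider each +3 ion: B³⁺ is the bare [He] core; Si³⁺ still has 1 valence electron; K³⁺ is already 2 electrons into the core; N³⁺ still has 2 valence electrons; Ca³⁺ is already 1 electron into the core.
Usually core removal costs more than valence removal, but here the competition is close: a tightly held n=2 valence electron can cost more to remove than an n=3 core electron, so the actual values have to decide it.
Valence configurations: Si³⁺ [Ne]3s¹, N³⁺ [He]2s².
The numbers (kJ/mol): B 25026, Si 4356, K 5877, N 7475, Ca 6491.
So the fourth ionization energies run Si < K < Ca < N < B.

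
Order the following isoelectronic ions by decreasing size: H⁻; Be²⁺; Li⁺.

H⁻ > Li⁺ > Be²⁺

All of these have 2 electrons, so size is governed by nuclear charge alone: the more protons, the stronger the pull on the same electron cloud, and the smaller the ion.
Nuclear charges: Be²⁺ (Z=4), Li⁺ (Z=3), H⁻ (Z=1).
Largest to smallest: H⁻ > Li⁺ > Be²⁺.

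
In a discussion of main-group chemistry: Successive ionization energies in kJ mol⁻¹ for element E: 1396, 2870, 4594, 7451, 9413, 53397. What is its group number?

Group 15

Look for the largest jump between consecutive ionization energies: IE6/IE5 ≈ 5.7, far larger than any earlier ratio.
That jump marks the point where a core electron is being removed. So the atom has 5 valence electrons.
A main-group element with 5 valence electrons is in group 15.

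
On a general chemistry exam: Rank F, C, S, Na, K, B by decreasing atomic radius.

K > Na > S > B > C > F

B is in period 2, group 13; C is in period 2, group 14; F is in period 2, group 17; Na is in period 3, group 1; S is in period 3, group 16; K is in period 4, group 1.
Across a period the added protons contract the valence shell; down a group each new principal shell makes the atom larger.
Here both period and group differ, so the two effects have to be weighed against each other.
C > F: C lies to the left of F in period 2, so the across-period effect alone puts C larger.
B > C: both are in period 2; the period trend gives B the larger value.
S > B: the two effects oppose for this pair; the down-group effect wins (103 vs 85 pm).
Na > S: both are in period 3; the period trend gives Na the larger value.
K > Na: K sits below Na in group 1, so the down-group effect alone puts K larger.
Approximate values (pm): B 85, C 75, F 64, Na 155, S 103, K 196.
So from largest to smallest: K > Na > S > B > C > F.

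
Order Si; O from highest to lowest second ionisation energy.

Consider each +1 ion: Si⁺ still has 3 valence electrons; O⁺ still has 5 valence electrons.
All are still removing valence electrons, so compare the +1 ions as you would atoms: IE_2 generally rises across a period (higher Z_eff) and falls down a group (larger shell), subject to the usual subshell exceptions.
Valence configurations: Si⁺ [Ne]3s²3p¹, O⁺ [He]2s²2p³.
The numbers (kJ/mol): Si 1577, O 3388.
So the second ionization energies run Si < O.

O > Si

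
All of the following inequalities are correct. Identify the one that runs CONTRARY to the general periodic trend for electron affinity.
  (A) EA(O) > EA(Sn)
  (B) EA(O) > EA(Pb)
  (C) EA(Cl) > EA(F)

The general trend: electron affinity increases across a period and decreases down a group.
(A) O (period 2, group 16) vs Sn (period 5, group 14): the stated order agrees with the simple trend.
(B) O (period 2, group 16) vs Pb (period 6, group 14): the stated order agrees with the simple trend.
(C) Cl (period 3, group 17) vs F (period 2, group 17): the stated order contradicts the simple trend.
The exception is (C): F's small 2p subshell makes the incoming electron feel strong e⁻–e⁻ repulsion, so Cl actually releases more energy on gaining an electron.

(C)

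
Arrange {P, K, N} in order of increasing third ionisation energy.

P, K, N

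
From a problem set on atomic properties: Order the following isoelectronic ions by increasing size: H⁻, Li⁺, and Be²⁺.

All of these have 2 electrons, so size is governed by nuclear charge alone: the more protons, the stronger the pull on the same electron cloud, and the smaller the ion.
Nuclear charges: Be²⁺ (Z=4), Li⁺ (Z=3), H⁻ (Z=1).
Smallest to largest: Be²⁺ < Li⁺ < H⁻.

Be²⁺, Li⁺, H⁻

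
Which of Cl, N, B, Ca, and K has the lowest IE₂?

The second ionization energy removes an electron from the +1 ion. For each element: Cl⁺ still has 6 valence electrons; N⁺ still has 4 valence electrons; B⁺ still has 2 valence electrons; Ca⁺ still has 1 valence electron; K⁺ is the bare [Ar] core.
Pulling an electron out of a noble-gas core costs far more than removing a remaining valence electron, so K sits at the high end of IE_2.
Valence configurations: Cl⁺ [Ne]3s²3p⁴, N⁺ [He]2s²2p², B⁺ [He]2s², Ca⁺ [Ar]4s¹.
Tabulated IE_2 (kJ/mol): Cl 2298, N 2856, B 2427, Ca 1145, K 3052.
Overall IE_2 order: Ca < Cl < B < N < K.

Ca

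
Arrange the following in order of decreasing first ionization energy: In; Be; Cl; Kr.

Kr > Cl > Be > In

Be is in period 2, group 2; Cl is in period 3, group 17; Kr is in period 4, group 18; In is in period 5, group 13.
Removing the outermost electron gets harder across a period and easier down a group.
Here both period and group differ, so the two effects have to be weighed against each other.
Be > In: the two effects oppose for this pair; the down-group effect wins (900 vs 558 kJ/mol).
Cl > Be: the two effects oppose for this pair; the across-period effect wins (1251 vs 900 kJ/mol).
Kr > Cl: period and group pull opposite ways; the across-period shift dominates (1351 vs 1251 kJ/mol).
For reference (kJ/mol): Be 900, Cl 1251, Kr 1351, In 558.
So from highest to lowest: Kr > Cl > Be > In.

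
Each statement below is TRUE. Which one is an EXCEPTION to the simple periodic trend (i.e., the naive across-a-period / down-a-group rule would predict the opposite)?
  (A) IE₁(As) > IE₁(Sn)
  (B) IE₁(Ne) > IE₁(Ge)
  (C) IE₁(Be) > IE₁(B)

(C)

The general trend: first ionisation energy increases across a period and decreases down a group.
(A) As (period 4, group 15) vs Sn (period 5, group 14): the stated order agrees with the simple trend.
(B) Ne (period 2, group 18) vs Ge (period 4, group 14): the stated order agrees with the simple trend.
(C) Be (period 2, group 2) vs B (period 2, group 13): the stated order contradicts the simple trend.
The exception is (C): removing B's lone 2p electron is easier than breaking Be's filled 2s².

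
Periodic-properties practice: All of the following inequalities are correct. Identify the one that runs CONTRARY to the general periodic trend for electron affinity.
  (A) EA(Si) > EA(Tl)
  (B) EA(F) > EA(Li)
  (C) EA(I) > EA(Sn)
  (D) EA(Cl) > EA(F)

(D)

The general trend: electron affinity increases across a period and decreases down a group.
(A) Si (period 3, group 14) vs Tl (period 6, group 13): the stated order agrees with the simple trend.
(B) F (period 2, group 17) vs Li (period 2, group 1): the stated order agrees with the simple trend.
(C) I (period 5, group 17) vs Sn (period 5, group 14): the stated order agrees with the simple trend.
(D) Cl (period 3, group 17) vs F (period 2, group 17): the stated order contradicts the simple trend.
The exception is (D): F's small 2p subshell makes the incoming electron feel strong e⁻–e⁻ repulsion, so Cl actually releases more energy on gaining an electron.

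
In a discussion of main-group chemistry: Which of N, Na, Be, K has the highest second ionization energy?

Na

IE_2 is the cost of taking one more electron from the +1 cation: N⁺ still has 4 valence electrons; Na⁺ is the bare [Ne] core; Be⁺ still has 1 valence electron; K⁺ is the bare [Ar] core.
Breaking into a closed-shell core is much more expensive than removing a leftover valence electron — K and Na have the largest IE_2 here.
Valence configurations: N⁺ [He]2s²2p², Be⁺ [He]2s¹.
The numbers (kJ/mol): N 2856, Na 4562, Be 1757, K 3052.
Overall IE_2 order: Be < N < K < Na.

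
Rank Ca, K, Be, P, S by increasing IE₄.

Consider each +3 ion: Ca³⁺ is already 1 electron into the core; K³⁺ is already 2 electrons into the core; Be³⁺ is already 1 electron into the core; P³⁺ still has 2 valence electrons; S³⁺ still has 3 valence electrons.
Breaking into a closed-shell core is much more expensive than removing a leftover valence electron — K, Ca and Be have the largest IE_4 here.
Valence configurations: P³⁺ [Ne]3s², S³⁺ [Ne]3s²3p¹.
S³⁺ loses a lone 3p electron whereas P³⁺ must break into a filled 3s² pair, so IE_4(P) > IE_4(S) even though S has the higher nuclear charge.
Approximate IE_4 values (kJ/mol): Ca 6491, K 5877, Be 21007, P 4964, S 4556.
Putting it together, IE_4: S < P < K < Ca < Be.

S < P < K < Ca < Be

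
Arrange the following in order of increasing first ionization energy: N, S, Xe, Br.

Removing the outermost electron gets harder across a period and easier down a group.
A diagonal step moves right (one effect) and down (the opposite effect) at once.
Br > S: period and group pull opposite ways; the across-period shift dominates (1140 vs 1000 kJ/mol).
Xe > Br: period and group pull opposite ways; the across-period shift dominates (1170 vs 1140 kJ/mol).
N > Xe: period and group pull opposite ways; the down-group shift dominates (1402 vs 1170 kJ/mol).
Approximate values (kJ/mol): N 1402, S 1000, Br 1140, Xe 1170.
So from lowest to highest: S < Br < Xe < N.

S < Br < Xe < N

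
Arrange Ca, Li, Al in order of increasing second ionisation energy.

IE_2 is the cost of taking one more electron from the +1 cation: Ca⁺ still has 1 valence electron; Li⁺ is the bare [He] core; Al⁺ still has 2 valence electrons.
Pulling an electron out of a noble-gas core costs far more than removing a remaining valence electron, so Li sits at the high end of IE_2.
Valence configurations: Ca⁺ [Ar]4s¹, Al⁺ [Ne]3s².
The numbers (kJ/mol): Ca 1145, Li 7298, Al 1817.
So the second ionization energies run Ca < Al < Li.

Ca < Al < Li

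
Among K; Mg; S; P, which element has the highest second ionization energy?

K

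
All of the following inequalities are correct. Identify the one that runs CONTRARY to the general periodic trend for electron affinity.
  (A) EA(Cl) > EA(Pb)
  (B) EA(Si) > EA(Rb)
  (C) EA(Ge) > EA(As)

(C)

The general trend: electron affinity increases across a period and decreases down a group.
(A) Cl (period 3, group 17) vs Pb (period 6, group 14): the stated order agrees with the simple trend.
(B) Si (period 3, group 14) vs Rb (period 5, group 1): the stated order agrees with the simple trend.
(C) Ge (period 4, group 14) vs As (period 4, group 15): the stated order contradicts the simple trend.
The exception is (C): adding an electron to As's half-filled 4p³ is unfavourable, so Ge (4p²) has the more exothermic EA.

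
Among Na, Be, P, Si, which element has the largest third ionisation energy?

Be

The third ionization energy removes an electron from the +2 ion. For each element: Na²⁺ is already 1 electron into the core; Be²⁺ is the bare [He] core; P²⁺ still has 3 valence electrons; Si²⁺ still has 2 valence electrons.
Breaking into a closed-shell core is much more expensive than removing a leftover valence electron — Na and Be have the largest IE_3 here.
Valence configurations: P²⁺ [Ne]3s²3p¹, Si²⁺ [Ne]3s².
P²⁺ loses a lone 3p electron whereas Si²⁺ must break into a filled 3s² pair, so IE_3(Si) > IE_3(P) even though P has the higher nuclear charge.
The numbers (kJ/mol): Na 6910, Be 14849, P 2914, Si 3232.
Putting it together, IE_3: P < Si < Na < Be.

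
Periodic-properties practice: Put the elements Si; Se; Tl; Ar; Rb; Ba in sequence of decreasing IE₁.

Ar > Se > Si > Tl > Ba > Rb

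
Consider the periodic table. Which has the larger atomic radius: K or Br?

K

K is in period 4, group 1; Br is in period 4, group 17.
Across a period the added protons contract the valence shell; down a group each new principal shell makes the atom larger.
All lie in period 4, so atomic radius increases right to left.
So K has the larger atomic radius (K > Br).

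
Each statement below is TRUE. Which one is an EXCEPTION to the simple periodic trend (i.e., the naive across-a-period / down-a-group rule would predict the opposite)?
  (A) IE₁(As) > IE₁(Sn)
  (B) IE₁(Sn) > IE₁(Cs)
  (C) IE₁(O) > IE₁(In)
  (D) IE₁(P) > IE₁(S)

(D)

The general trend: IE₁ increases across a period and decreases down a group.
(A) As (period 4, group 15) vs Sn (period 5, group 14): the stated order agrees with the simple trend.
(B) Sn (period 5, group 14) vs Cs (period 6, group 1): the stated order agrees with the simple trend.
(C) O (period 2, group 16) vs In (period 5, group 13): the stated order agrees with the simple trend.
(D) P (period 3, group 15) vs S (period 3, group 16): the stated order contradicts the simple trend.
The exception is (D): S (3p⁴) ionizes more easily than half-filled P (3p³) because the paired 3p electron in S is pushed out by e⁻–e⁻ repulsion.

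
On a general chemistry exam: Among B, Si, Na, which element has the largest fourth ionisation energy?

B

After 3 electrons have been removed, what remains? B³⁺ is the bare [He] core; Si³⁺ still has 1 valence electron; Na³⁺ is already 2 electrons into the core.
Core electrons are held far more tightly than valence electrons, so Na and B top the IE_4 order.
The numbers (kJ/mol): B 25026, Si 4356, Na 9543.
So the fourth ionization energies run Si < Na < B.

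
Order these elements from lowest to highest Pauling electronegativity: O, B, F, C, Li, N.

Li < B < C < N < O < F

Li is in period 2, group 1; B is in period 2, group 13; C is in period 2, group 14; N is in period 2, group 15; O is in period 2, group 16; F is in period 2, group 17.
Atoms toward the upper right of the periodic table pull bonding electrons most strongly.
All lie in period 2, so electronegativity increases left to right.
So from lowest to highest: Li < B < C < N < O < F.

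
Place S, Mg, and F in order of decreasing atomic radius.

Mg > S > F

F is in period 2, group 17; Mg is in period 3, group 2; S is in period 3, group 16.
Moving right in a period, electrons are added to the same shell under a stronger nuclear pull, so atoms get smaller; moving down, a new shell is opened and atoms get larger.
Neither a single period nor a single group — weigh both effects.
S > F: relative to F, both the across-period and down-group shifts push S's atomic radius up.
Mg > S: both are in period 3; the period trend gives Mg the larger value.
Tabulated atomic radius (pm): F 64, Mg 139, S 103.
So from largest to smallest: Mg > S > F.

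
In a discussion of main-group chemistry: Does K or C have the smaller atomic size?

C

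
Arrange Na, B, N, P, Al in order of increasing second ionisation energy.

The second ionization energy removes an electron from the +1 ion. For each element: Na⁺ is the bare [Ne] core; B⁺ still has 2 valence electrons; N⁺ still has 4 valence electrons; P⁺ still has 4 valence electrons; Al⁺ still has 2 valence electrons.
Core electrons are held far more tightly than valence electrons, so Na tops the IE_2 order.
Valence configurations: B⁺ [He]2s², N⁺ [He]2s²2p², P⁺ [Ne]3s²3p², Al⁺ [Ne]3s².
The numbers (kJ/mol): Na 4562, B 2427, N 2856, P 1907, Al 1817.
So the second ionization energies run Al < P < B < N < Na.

Al < P < B < N < Na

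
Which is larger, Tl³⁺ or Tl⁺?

Tl⁺

Both ions have Z = 81 protons, but Tl³⁺ has lost more electrons, so its remaining electrons feel a larger effective nuclear charge per electron and are pulled in more tightly.
Higher positive charge → smaller ion, so Tl⁺ > Tl³⁺.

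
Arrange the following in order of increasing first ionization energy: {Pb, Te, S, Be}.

Pb, Te, Be, S

Be is in period 2, group 2; S is in period 3, group 16; Te is in period 5, group 16; Pb is in period 6, group 14.
Across a period the outer electron is held more tightly (higher IE₁); down a group it sits in a higher shell, more shielded, and comes off more easily.
Neither a single period nor a single group — weigh both effects.
Te > Pb: relative to Pb, both the across-period and down-group shifts push Te's first ionization energy up.
Be > Te: the two effects oppose for this pair; the down-group effect wins (900 vs 869 kJ/mol).
S > Be: the two effects oppose for this pair; the across-period effect wins (1000 vs 900 kJ/mol).
Approximate values (kJ/mol): Be 900, S 1000, Te 869, Pb 716.
So from lowest to highest: Pb < Te < Be < S.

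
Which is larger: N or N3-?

Forming N3- adds 3 electrons to N. More electron–electron repulsion in the same shell, with unchanged nuclear charge, lets the cloud expand.
An anion is larger than its parent atom: N3- > N.

N3-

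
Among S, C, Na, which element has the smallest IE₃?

S

After 2 electrons have been removed, what remains? S²⁺ still has 4 valence electrons; C²⁺ still has 2 valence electrons; Na²⁺ is already 1 electron into the core.
Pulling an electron out of a noble-gas core costs far more than removing a remaining valence electron, so Na sits at the high end of IE_3.
Valence configurations: S²⁺ [Ne]3s²3p², C²⁺ [He]2s².
The numbers (kJ/mol): S 3357, C 4620, Na 6910.
Putting it together, IE_3: S < C < Na.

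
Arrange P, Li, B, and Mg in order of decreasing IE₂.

The second ionization energy removes an electron from the +1 ion. For each element: P⁺ still has 4 valence electrons; Li⁺ is the bare [He] core; B⁺ still has 2 valence electrons; Mg⁺ still has 1 valence electron.
Breaking into a closed-shell core is much more expensive than removing a leftover valence electron — Li has the largest IE_2 here.
Valence configurations: P⁺ [Ne]3s²3p², B⁺ [He]2s², Mg⁺ [Ne]3s¹.
Approximate IE_2 values (kJ/mol): P 1907, Li 7298, B 2427, Mg 1451.
Hence IE_2: Mg < P < B < Li.

Li > B > P > Mg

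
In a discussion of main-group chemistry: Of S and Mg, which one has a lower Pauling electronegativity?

Mg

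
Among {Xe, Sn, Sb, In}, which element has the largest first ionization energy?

In is in period 5, group 13; Sn is in period 5, group 14; Sb is in period 5, group 15; Xe is in period 5, group 18.
First ionization energy rises across a period (greater Z_eff holds electrons more tightly) and falls down a group (valence electrons are farther from the nucleus).
All lie in period 5, so first ionization energy increases left to right.
The largest first ionization energy among these belongs to Xe.

Xe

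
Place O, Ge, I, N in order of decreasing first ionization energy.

N is in period 2, group 15; O is in period 2, group 16; Ge is in period 4, group 14; I is in period 5, group 17.
IE₁ increases left→right with effective nuclear charge and decreases top→bottom as the valence shell moves farther out.
These span different periods and groups, so the two trends combine.
I > Ge: the two effects oppose for this pair; the across-period effect wins (1008 vs 762 kJ/mol).
O > I: the two effects oppose for this pair; the down-group effect wins (1314 vs 1008 kJ/mol).
N > O: this pair runs against the simple trend — see the exception note.
Note the exception: N has a higher first ionization energy than O, contrary to the simple trend — pairing an electron in O's 2p⁴ costs repulsion energy, so O ionizes more easily than half-filled N (2p³).
Tabulated first ionization energy (kJ/mol): N 1402, O 1314, Ge 762, I 1008.
So from highest to lowest: N > O > I > Ge.

N, O, I, Ge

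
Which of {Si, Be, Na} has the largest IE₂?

Na

The second ionization energy removes an electron from the +1 ion. For each element: Si⁺ still has 3 valence electrons; Be⁺ still has 1 valence electron; Na⁺ is the bare [Ne] core.
Pulling an electron out of a noble-gas core costs far more than removing a remaining valence electron, so Na sits at the high end of IE_2.
Valence configurations: Si⁺ [Ne]3s²3p¹, Be⁺ [He]2s¹.
Approximate IE_2 values (kJ/mol): Si 1577, Be 1757, Na 4562.
Putting it together, IE_2: Si < Be < Na.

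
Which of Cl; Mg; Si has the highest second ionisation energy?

After 1 electron has been removed, what remains? Cl⁺ still has 6 valence electrons; Mg⁺ still has 1 valence electron; Si⁺ still has 3 valence electrons.
All are still removing valence electrons, so compare the +1 ions as you would atoms: IE_2 generally rises across a period (higher Z_eff) and falls down a group (larger shell), subject to the usual subshell exceptions.
Valence configurations: Cl⁺ [Ne]3s²3p⁴, Mg⁺ [Ne]3s¹, Si⁺ [Ne]3s²3p¹.
Approximate IE_2 values (kJ/mol): Cl 2298, Mg 1451, Si 1577.
So the second ionization energies run Mg < Si < Cl.

Cl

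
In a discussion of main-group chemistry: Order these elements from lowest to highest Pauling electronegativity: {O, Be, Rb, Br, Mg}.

Be is in period 2, group 2; O is in period 2, group 16; Mg is in period 3, group 2; Br is in period 4, group 17; Rb is in period 5, group 1.
Smaller atoms with higher effective nuclear charge are more electronegative.
Here both period and group differ, so the two effects have to be weighed against each other.
Mg > Rb: relative to Rb, both the across-period and down-group shifts push Mg's electronegativity up.
Be > Mg: they share group 2; the group trend gives Be the larger value.
Br > Be: the two effects oppose for this pair; the across-period effect wins (2.96 vs 1.57).
O > Br: the two effects oppose for this pair; the down-group effect wins (3.44 vs 2.96).
Approximate values (Pauling): Be 1.57, O 3.44, Mg 1.31, Br 2.96, Rb 0.82.
So from lowest to highest: Rb < Mg < Be < Br < O.

Rb < Mg < Be < Br < O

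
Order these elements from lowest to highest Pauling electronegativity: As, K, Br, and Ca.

K is in period 4, group 1; Ca is in period 4, group 2; As is in period 4, group 15; Br is in period 4, group 17.
Smaller atoms with higher effective nuclear charge are more electronegative.
All lie in period 4, so electronegativity increases left to right.
So from lowest to highest: K < Ca < As < Br.

K < Ca < As < Br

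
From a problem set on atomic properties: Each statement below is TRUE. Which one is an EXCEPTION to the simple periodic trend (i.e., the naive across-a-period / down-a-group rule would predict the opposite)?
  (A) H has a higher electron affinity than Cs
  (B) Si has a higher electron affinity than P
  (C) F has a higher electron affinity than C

(B)

The general trend: electron affinity increases across a period and decreases down a group.
(A) H (period 1, group 1) vs Cs (period 6, group 1): the stated order agrees with the simple trend.
(B) Si (period 3, group 14) vs P (period 3, group 15): the stated order contradicts the simple trend.
(C) F (period 2, group 17) vs C (period 2, group 14): the stated order agrees with the simple trend.
The exception is (B): adding an electron to P's half-filled 3p³ is unfavourable, so Si (3p²) has the more exothermic EA.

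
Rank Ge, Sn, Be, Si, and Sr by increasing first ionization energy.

IE₁ increases left→right with effective nuclear charge and decreases top→bottom as the valence shell moves farther out.
These span different periods and groups, so the two trends combine.
Sn > Sr: both are in period 5; the period trend gives Sn the larger value.
Ge > Sn: Ge sits above Sn in group 14, so the down-group effect alone puts Ge higher.
Si > Ge: they share group 14; the group trend gives Si the larger value.
Be > Si: period and group pull opposite ways; the down-group shift dominates (900 vs 786 kJ/mol).
Tabulated first ionization energy (kJ/mol): Be 900, Si 786, Ge 762, Sr 550, Sn 709.
So from lowest to highest: Sr < Sn < Ge < Si < Be.

Sr, Sn, Ge, Si, Be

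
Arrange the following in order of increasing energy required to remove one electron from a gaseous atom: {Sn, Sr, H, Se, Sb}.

H is in period 1, group 1; Se is in period 4, group 16; Sr is in period 5, group 2; Sn is in period 5, group 14; Sb is in period 5, group 15.
First ionization energy rises across a period (greater Z_eff holds electrons more tightly) and falls down a group (valence electrons are farther from the nucleus).
Here both period and group differ, so the two effects have to be weighed against each other.
Sn > Sr: both are in period 5; the period trend gives Sn the larger value.
Sb > Sn: Sb lies to the right of Sn in period 5, so the across-period effect alone puts Sb higher.
Se > Sb: both effects reinforce here, so Se is clearly the higher of the two.
H > Se: period and group pull opposite ways; the down-group shift dominates (1312 vs 941 kJ/mol).
For reference (kJ/mol): H 1312, Se 941, Sr 550, Sn 709, Sb 831.
So from lowest to highest: Sr < Sn < Sb < Se < H.

Sr, Sn, Sb, Se, H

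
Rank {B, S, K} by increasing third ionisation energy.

S, B, K

Consider each +2 ion: B²⁺ still has 1 valence electron; S²⁺ still has 4 valence electrons; K²⁺ is already 1 electron into the core.
Breaking into a closed-shell core is much more expensive than removing a leftover valence electron — K has the largest IE_3 here.
Valence configurations: B²⁺ [He]2s¹, S²⁺ [Ne]3s²3p².
Approximate IE_3 values (kJ/mol): B 3660, S 3357, K 4420.
Putting it together, IE_3: S < B < K.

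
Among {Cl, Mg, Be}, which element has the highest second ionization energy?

After 1 electron has been removed, what remains? Cl⁺ still has 6 valence electrons; Mg⁺ still has 1 valence electron; Be⁺ still has 1 valence electron.
All are still removing valence electrons, so compare the +1 ions as you would atoms: IE_2 generally rises across a period (higher Z_eff) and falls down a group (larger shell), subject to the usual subshell exceptions.
Valence configurations: Cl⁺ [Ne]3s²3p⁴, Mg⁺ [Ne]3s¹, Be⁺ [He]2s¹.
Tabulated IE_2 (kJ/mol): Cl 2298, Mg 1451, Be 1757.
So the second ionization energies run Mg < Be < Cl.

Cl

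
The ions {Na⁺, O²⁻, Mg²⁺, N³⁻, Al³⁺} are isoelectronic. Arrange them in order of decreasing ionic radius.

All of these have 10 electrons, so size is governed by nuclear charge alone: the more protons, the stronger the pull on the same electron cloud, and the smaller the ion.
Nuclear charges: Al³⁺ (Z=13), Mg²⁺ (Z=12), Na⁺ (Z=11), O²⁻ (Z=8), N³⁻ (Z=7).
Largest to smallest: N³⁻ > O²⁻ > Na⁺ > Mg²⁺ > Al³⁺.

N³⁻ > O²⁻ > Na⁺ > Mg²⁺ > Al³⁺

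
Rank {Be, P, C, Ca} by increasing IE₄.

P, C, Ca, Be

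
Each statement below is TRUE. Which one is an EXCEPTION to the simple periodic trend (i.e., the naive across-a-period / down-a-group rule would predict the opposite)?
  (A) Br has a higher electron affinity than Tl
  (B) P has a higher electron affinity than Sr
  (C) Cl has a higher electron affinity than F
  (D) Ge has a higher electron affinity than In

The general trend: electron affinity increases across a period and decreases down a group.
(A) Br (period 4, group 17) vs Tl (period 6, group 13): the stated order agrees with the simple trend.
(B) P (period 3, group 15) vs Sr (period 5, group 2): the stated order agrees with the simple trend.
(C) Cl (period 3, group 17) vs F (period 2, group 17): the stated order contradicts the simple trend.
(D) Ge (period 4, group 14) vs In (period 5, group 13): the stated order agrees with the simple trend.
The exception is (C): F's small 2p subshell makes the incoming electron feel strong e⁻–e⁻ repulsion, so Cl actually releases more energy on gaining an electron.

(C)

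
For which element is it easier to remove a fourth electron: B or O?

After 3 electrons have been removed, what remains? B³⁺ is the bare [He] core; O³⁺ still has 3 valence electrons.
Pulling an electron out of a noble-gas core costs far more than removing a remaining valence electron, so B sits at the high end of IE_4.
Approximate IE_4 values (kJ/mol): B 25026, O 7469.
Overall IE_4 order: O < B.

O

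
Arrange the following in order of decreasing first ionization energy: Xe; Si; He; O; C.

He is in period 1, group 18; C is in period 2, group 14; O is in period 2, group 16; Si is in period 3, group 14; Xe is in period 5, group 18.
Across a period the outer electron is held more tightly (higher IE₁); down a group it sits in a higher shell, more shielded, and comes off more easily.
These span different periods and groups, so the two trends combine.
C > Si: C sits above Si in group 14, so the down-group effect alone puts C higher.
Xe > C: the two effects oppose for this pair; the across-period effect wins (1170 vs 1086 kJ/mol).
O > Xe: period and group pull opposite ways; the down-group shift dominates (1314 vs 1170 kJ/mol).
He > O: relative to O, both the across-period and down-group shifts push He's first ionization energy up.
Tabulated first ionization energy (kJ/mol): He 2372, C 1086, O 1314, Si 786, Xe 1170.
So from highest to lowest: He > O > Xe > C > Si.

He > O > Xe > C > Si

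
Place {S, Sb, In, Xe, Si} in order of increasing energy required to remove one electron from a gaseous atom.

Si is in period 3, group 14; S is in period 3, group 16; In is in period 5, group 13; Sb is in period 5, group 15; Xe is in period 5, group 18.
IE₁ increases left→right with effective nuclear charge and decreases top→bottom as the valence shell moves farther out.
Neither a single period nor a single group — weigh both effects.
Si > In: both effects reinforce here, so Si is clearly the higher of the two.
Sb > Si: the two effects oppose for this pair; the across-period effect wins (831 vs 786 kJ/mol).
S > Sb: both effects reinforce here, so S is clearly the higher of the two.
Xe > S: the two effects oppose for this pair; the across-period effect wins (1170 vs 1000 kJ/mol).
Tabulated first ionization energy (kJ/mol): Si 786, S 1000, In 558, Sb 831, Xe 1170.
So from lowest to highest: In < Si < Sb < S < Xe.

In, Si, Sb, S, Xe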